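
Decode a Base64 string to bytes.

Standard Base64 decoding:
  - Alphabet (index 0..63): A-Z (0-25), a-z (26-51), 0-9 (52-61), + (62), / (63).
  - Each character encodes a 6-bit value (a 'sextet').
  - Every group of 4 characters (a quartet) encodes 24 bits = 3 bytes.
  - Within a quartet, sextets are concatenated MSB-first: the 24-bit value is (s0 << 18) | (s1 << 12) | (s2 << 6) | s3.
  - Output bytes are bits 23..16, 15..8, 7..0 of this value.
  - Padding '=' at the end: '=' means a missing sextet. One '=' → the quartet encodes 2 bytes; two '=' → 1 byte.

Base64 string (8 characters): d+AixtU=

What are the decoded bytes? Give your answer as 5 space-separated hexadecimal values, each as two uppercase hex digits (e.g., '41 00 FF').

Answer: 77 E0 22 C6 D5

Derivation:
After char 0 ('d'=29): chars_in_quartet=1 acc=0x1D bytes_emitted=0
After char 1 ('+'=62): chars_in_quartet=2 acc=0x77E bytes_emitted=0
After char 2 ('A'=0): chars_in_quartet=3 acc=0x1DF80 bytes_emitted=0
After char 3 ('i'=34): chars_in_quartet=4 acc=0x77E022 -> emit 77 E0 22, reset; bytes_emitted=3
After char 4 ('x'=49): chars_in_quartet=1 acc=0x31 bytes_emitted=3
After char 5 ('t'=45): chars_in_quartet=2 acc=0xC6D bytes_emitted=3
After char 6 ('U'=20): chars_in_quartet=3 acc=0x31B54 bytes_emitted=3
Padding '=': partial quartet acc=0x31B54 -> emit C6 D5; bytes_emitted=5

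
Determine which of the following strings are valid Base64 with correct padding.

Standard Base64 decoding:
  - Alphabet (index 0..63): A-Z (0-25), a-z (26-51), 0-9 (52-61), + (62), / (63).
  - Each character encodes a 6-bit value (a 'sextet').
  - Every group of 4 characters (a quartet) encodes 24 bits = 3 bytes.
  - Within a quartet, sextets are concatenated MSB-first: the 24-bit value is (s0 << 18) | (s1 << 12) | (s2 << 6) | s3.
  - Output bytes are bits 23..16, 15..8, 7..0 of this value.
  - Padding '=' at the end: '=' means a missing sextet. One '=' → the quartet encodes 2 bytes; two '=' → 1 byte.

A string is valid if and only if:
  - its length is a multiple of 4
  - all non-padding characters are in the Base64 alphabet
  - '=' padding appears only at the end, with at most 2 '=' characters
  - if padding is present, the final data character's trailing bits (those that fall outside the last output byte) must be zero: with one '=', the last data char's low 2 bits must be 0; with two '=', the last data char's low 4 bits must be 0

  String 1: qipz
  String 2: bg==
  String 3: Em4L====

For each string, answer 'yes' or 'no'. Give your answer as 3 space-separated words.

String 1: 'qipz' → valid
String 2: 'bg==' → valid
String 3: 'Em4L====' → invalid (4 pad chars (max 2))

Answer: yes yes no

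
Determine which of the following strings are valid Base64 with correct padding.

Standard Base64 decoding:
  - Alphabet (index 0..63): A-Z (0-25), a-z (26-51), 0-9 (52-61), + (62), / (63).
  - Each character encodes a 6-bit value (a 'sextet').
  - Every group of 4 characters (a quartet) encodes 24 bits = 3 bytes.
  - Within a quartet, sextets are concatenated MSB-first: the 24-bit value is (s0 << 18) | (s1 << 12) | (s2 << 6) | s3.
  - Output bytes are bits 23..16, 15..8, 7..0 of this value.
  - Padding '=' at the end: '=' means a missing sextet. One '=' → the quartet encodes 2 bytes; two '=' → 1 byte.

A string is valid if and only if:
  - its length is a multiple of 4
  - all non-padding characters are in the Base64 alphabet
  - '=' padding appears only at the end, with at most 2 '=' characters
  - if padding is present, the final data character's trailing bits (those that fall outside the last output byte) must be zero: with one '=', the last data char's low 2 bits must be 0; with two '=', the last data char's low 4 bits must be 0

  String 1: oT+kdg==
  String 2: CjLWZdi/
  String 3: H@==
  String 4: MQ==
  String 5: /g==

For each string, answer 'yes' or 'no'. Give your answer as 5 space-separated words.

Answer: yes yes no yes yes

Derivation:
String 1: 'oT+kdg==' → valid
String 2: 'CjLWZdi/' → valid
String 3: 'H@==' → invalid (bad char(s): ['@'])
String 4: 'MQ==' → valid
String 5: '/g==' → valid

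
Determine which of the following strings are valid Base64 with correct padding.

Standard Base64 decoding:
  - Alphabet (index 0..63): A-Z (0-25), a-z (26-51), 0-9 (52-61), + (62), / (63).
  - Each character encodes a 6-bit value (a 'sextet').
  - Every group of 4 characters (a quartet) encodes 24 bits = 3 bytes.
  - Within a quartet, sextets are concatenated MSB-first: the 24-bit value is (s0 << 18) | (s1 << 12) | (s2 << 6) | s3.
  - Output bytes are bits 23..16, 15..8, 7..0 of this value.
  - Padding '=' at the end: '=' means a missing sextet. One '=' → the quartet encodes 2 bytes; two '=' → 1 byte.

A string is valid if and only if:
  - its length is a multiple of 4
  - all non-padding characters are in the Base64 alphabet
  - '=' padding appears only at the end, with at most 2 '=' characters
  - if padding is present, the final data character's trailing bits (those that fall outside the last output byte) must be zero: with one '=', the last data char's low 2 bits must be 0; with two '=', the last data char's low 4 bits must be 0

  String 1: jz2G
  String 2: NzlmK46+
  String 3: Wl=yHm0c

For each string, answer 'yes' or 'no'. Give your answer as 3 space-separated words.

String 1: 'jz2G' → valid
String 2: 'NzlmK46+' → valid
String 3: 'Wl=yHm0c' → invalid (bad char(s): ['=']; '=' in middle)

Answer: yes yes no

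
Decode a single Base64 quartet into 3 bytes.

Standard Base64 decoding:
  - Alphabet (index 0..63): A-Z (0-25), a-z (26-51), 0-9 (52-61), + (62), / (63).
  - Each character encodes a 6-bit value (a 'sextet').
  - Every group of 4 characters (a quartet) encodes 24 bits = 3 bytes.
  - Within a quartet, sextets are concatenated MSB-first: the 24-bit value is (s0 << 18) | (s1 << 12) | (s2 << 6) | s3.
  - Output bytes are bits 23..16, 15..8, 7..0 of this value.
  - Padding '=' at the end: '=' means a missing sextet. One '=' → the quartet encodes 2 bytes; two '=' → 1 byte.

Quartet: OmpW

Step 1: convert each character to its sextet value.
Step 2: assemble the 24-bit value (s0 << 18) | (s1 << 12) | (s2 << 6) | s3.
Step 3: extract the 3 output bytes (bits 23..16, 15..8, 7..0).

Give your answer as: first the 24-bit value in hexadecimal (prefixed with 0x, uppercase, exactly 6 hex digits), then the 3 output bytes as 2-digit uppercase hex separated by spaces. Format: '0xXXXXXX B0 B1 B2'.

Answer: 0x3A6A56 3A 6A 56

Derivation:
Sextets: O=14, m=38, p=41, W=22
24-bit: (14<<18) | (38<<12) | (41<<6) | 22
      = 0x380000 | 0x026000 | 0x000A40 | 0x000016
      = 0x3A6A56
Bytes: (v>>16)&0xFF=3A, (v>>8)&0xFF=6A, v&0xFF=56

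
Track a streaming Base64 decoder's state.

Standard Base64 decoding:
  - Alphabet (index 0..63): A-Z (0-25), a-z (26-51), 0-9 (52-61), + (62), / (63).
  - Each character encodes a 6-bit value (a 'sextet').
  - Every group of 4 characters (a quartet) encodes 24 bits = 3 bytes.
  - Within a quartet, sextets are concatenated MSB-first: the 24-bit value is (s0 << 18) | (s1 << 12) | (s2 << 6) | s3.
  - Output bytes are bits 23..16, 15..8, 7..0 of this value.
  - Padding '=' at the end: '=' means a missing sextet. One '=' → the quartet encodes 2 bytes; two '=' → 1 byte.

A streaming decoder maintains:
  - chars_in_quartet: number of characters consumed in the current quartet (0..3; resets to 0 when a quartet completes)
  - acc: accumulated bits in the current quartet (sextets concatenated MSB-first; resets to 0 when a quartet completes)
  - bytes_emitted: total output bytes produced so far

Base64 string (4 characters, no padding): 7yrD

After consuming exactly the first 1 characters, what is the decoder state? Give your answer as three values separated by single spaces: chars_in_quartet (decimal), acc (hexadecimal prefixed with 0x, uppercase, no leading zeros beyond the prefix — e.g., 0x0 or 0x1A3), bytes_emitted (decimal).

Answer: 1 0x3B 0

Derivation:
After char 0 ('7'=59): chars_in_quartet=1 acc=0x3B bytes_emitted=0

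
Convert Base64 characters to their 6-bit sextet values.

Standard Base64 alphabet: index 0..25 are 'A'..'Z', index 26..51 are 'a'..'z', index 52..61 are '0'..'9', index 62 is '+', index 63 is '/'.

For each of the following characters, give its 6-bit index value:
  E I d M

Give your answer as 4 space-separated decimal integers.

'E': A..Z range, ord('E') − ord('A') = 4
'I': A..Z range, ord('I') − ord('A') = 8
'd': a..z range, 26 + ord('d') − ord('a') = 29
'M': A..Z range, ord('M') − ord('A') = 12

Answer: 4 8 29 12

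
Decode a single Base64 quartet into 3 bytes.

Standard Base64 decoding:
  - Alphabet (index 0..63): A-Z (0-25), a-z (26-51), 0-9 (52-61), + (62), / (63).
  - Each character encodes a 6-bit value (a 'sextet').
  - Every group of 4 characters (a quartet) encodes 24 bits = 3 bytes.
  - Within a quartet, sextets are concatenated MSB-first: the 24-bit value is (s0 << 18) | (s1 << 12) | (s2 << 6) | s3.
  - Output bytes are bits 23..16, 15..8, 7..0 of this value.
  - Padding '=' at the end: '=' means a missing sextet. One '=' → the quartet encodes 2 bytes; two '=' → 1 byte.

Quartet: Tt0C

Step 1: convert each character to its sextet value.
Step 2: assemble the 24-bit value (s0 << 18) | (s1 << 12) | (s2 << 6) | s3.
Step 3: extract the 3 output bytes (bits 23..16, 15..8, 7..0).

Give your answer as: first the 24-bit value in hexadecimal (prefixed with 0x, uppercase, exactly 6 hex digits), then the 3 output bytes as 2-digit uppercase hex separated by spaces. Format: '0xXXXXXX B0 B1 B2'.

Answer: 0x4EDD02 4E DD 02

Derivation:
Sextets: T=19, t=45, 0=52, C=2
24-bit: (19<<18) | (45<<12) | (52<<6) | 2
      = 0x4C0000 | 0x02D000 | 0x000D00 | 0x000002
      = 0x4EDD02
Bytes: (v>>16)&0xFF=4E, (v>>8)&0xFF=DD, v&0xFF=02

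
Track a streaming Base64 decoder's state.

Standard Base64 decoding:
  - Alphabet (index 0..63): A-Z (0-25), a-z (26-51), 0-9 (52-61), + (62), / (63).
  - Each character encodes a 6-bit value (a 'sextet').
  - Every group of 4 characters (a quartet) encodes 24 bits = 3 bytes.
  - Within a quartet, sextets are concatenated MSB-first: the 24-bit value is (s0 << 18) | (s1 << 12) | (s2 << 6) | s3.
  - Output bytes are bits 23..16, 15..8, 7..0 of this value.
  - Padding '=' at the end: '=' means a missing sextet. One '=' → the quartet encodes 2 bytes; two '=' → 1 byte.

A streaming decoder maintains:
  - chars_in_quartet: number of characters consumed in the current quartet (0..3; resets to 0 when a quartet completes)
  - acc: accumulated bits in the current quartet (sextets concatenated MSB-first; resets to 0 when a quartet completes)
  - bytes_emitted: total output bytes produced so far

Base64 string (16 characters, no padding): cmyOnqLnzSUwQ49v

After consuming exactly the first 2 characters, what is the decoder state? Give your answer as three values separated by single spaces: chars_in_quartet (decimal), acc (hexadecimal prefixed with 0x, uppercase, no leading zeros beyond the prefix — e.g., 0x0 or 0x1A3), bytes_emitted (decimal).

After char 0 ('c'=28): chars_in_quartet=1 acc=0x1C bytes_emitted=0
After char 1 ('m'=38): chars_in_quartet=2 acc=0x726 bytes_emitted=0

Answer: 2 0x726 0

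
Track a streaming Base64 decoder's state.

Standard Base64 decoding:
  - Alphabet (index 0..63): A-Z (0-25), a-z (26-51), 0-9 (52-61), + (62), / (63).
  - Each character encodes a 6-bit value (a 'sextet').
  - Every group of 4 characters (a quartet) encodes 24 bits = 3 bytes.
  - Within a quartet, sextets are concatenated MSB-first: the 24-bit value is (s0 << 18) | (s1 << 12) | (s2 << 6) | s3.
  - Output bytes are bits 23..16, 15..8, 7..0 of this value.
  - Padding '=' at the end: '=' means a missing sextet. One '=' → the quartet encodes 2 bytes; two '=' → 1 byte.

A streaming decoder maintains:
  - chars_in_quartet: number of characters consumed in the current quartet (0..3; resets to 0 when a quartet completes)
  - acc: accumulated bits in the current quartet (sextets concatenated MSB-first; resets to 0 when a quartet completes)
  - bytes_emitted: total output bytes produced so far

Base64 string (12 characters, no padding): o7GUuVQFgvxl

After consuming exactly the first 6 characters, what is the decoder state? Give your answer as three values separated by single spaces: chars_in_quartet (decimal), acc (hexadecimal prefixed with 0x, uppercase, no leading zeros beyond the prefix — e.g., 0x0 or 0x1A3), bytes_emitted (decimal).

After char 0 ('o'=40): chars_in_quartet=1 acc=0x28 bytes_emitted=0
After char 1 ('7'=59): chars_in_quartet=2 acc=0xA3B bytes_emitted=0
After char 2 ('G'=6): chars_in_quartet=3 acc=0x28EC6 bytes_emitted=0
After char 3 ('U'=20): chars_in_quartet=4 acc=0xA3B194 -> emit A3 B1 94, reset; bytes_emitted=3
After char 4 ('u'=46): chars_in_quartet=1 acc=0x2E bytes_emitted=3
After char 5 ('V'=21): chars_in_quartet=2 acc=0xB95 bytes_emitted=3

Answer: 2 0xB95 3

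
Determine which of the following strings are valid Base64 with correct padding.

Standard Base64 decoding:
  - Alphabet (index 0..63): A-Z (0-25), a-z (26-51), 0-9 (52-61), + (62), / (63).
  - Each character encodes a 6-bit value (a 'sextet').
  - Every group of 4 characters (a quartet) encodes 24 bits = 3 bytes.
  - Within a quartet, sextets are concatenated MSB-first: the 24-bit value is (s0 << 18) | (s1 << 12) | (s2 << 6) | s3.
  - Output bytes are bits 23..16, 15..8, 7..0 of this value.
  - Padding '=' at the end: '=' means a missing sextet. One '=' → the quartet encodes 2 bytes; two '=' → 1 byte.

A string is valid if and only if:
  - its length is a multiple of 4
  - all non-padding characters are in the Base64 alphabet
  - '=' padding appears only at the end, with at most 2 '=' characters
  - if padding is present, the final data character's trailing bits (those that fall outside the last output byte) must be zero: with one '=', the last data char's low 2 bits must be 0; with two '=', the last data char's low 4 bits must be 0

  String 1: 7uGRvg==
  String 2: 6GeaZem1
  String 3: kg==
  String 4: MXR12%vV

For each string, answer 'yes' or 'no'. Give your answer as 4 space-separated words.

Answer: yes yes yes no

Derivation:
String 1: '7uGRvg==' → valid
String 2: '6GeaZem1' → valid
String 3: 'kg==' → valid
String 4: 'MXR12%vV' → invalid (bad char(s): ['%'])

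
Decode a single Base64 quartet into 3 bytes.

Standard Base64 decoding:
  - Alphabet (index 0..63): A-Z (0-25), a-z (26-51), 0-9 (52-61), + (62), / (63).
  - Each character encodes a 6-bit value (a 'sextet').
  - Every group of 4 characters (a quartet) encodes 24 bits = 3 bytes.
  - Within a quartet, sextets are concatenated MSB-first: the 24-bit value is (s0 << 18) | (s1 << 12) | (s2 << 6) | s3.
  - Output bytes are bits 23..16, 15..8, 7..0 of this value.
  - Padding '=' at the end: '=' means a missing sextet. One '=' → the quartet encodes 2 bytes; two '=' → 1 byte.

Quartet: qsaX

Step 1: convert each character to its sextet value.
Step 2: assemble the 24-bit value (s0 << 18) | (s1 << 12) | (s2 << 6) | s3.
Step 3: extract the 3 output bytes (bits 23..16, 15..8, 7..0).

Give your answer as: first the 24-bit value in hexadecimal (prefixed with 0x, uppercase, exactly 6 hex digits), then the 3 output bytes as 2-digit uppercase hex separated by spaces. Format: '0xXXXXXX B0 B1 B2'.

Sextets: q=42, s=44, a=26, X=23
24-bit: (42<<18) | (44<<12) | (26<<6) | 23
      = 0xA80000 | 0x02C000 | 0x000680 | 0x000017
      = 0xAAC697
Bytes: (v>>16)&0xFF=AA, (v>>8)&0xFF=C6, v&0xFF=97

Answer: 0xAAC697 AA C6 97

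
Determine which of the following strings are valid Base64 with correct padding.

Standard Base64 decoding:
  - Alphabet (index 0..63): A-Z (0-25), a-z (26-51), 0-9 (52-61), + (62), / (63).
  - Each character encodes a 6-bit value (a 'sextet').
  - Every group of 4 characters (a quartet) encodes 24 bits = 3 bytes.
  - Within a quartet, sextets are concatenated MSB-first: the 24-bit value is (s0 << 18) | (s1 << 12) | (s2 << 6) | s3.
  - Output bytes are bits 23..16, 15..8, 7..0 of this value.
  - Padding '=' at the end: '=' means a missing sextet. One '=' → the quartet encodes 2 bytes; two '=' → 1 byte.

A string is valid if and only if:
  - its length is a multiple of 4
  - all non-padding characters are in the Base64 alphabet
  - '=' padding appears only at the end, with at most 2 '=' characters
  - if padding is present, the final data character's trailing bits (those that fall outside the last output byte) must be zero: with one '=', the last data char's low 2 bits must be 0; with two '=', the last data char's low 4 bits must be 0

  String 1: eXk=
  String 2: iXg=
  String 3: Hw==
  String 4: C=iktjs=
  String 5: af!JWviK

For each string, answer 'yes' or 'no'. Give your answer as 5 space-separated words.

String 1: 'eXk=' → valid
String 2: 'iXg=' → valid
String 3: 'Hw==' → valid
String 4: 'C=iktjs=' → invalid (bad char(s): ['=']; '=' in middle)
String 5: 'af!JWviK' → invalid (bad char(s): ['!'])

Answer: yes yes yes no no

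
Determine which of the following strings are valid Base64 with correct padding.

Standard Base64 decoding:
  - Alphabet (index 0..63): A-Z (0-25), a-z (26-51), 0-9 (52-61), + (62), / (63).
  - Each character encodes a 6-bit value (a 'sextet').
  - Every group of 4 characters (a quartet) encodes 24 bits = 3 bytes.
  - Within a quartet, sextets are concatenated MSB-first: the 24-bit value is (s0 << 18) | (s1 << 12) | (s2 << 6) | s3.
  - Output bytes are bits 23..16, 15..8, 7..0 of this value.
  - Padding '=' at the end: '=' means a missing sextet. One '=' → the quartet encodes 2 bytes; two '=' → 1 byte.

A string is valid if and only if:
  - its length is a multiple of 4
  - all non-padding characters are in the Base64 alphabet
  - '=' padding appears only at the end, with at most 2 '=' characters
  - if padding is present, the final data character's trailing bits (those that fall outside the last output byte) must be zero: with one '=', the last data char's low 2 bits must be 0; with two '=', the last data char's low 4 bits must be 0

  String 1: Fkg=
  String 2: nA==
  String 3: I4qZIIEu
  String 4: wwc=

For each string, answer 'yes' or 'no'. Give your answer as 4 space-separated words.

Answer: yes yes yes yes

Derivation:
String 1: 'Fkg=' → valid
String 2: 'nA==' → valid
String 3: 'I4qZIIEu' → valid
String 4: 'wwc=' → valid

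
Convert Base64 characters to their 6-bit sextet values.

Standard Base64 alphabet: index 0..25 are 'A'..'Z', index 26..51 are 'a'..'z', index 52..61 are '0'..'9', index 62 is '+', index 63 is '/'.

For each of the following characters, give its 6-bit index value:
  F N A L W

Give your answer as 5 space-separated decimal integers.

Answer: 5 13 0 11 22

Derivation:
'F': A..Z range, ord('F') − ord('A') = 5
'N': A..Z range, ord('N') − ord('A') = 13
'A': A..Z range, ord('A') − ord('A') = 0
'L': A..Z range, ord('L') − ord('A') = 11
'W': A..Z range, ord('W') − ord('A') = 22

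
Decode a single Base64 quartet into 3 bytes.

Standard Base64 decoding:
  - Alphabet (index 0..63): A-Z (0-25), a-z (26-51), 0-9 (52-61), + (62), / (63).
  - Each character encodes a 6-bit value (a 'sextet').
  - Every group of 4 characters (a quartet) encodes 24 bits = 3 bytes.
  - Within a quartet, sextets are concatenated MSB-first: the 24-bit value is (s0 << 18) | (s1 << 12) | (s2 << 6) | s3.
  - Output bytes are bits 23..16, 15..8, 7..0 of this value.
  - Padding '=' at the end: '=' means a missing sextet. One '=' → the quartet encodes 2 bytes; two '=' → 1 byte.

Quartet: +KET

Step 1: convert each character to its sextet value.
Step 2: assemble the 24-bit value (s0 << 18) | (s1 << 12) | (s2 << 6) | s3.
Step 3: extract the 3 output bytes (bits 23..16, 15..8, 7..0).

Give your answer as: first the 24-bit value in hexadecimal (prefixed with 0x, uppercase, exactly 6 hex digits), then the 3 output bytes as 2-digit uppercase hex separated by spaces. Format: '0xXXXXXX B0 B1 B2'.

Answer: 0xF8A113 F8 A1 13

Derivation:
Sextets: +=62, K=10, E=4, T=19
24-bit: (62<<18) | (10<<12) | (4<<6) | 19
      = 0xF80000 | 0x00A000 | 0x000100 | 0x000013
      = 0xF8A113
Bytes: (v>>16)&0xFF=F8, (v>>8)&0xFF=A1, v&0xFF=13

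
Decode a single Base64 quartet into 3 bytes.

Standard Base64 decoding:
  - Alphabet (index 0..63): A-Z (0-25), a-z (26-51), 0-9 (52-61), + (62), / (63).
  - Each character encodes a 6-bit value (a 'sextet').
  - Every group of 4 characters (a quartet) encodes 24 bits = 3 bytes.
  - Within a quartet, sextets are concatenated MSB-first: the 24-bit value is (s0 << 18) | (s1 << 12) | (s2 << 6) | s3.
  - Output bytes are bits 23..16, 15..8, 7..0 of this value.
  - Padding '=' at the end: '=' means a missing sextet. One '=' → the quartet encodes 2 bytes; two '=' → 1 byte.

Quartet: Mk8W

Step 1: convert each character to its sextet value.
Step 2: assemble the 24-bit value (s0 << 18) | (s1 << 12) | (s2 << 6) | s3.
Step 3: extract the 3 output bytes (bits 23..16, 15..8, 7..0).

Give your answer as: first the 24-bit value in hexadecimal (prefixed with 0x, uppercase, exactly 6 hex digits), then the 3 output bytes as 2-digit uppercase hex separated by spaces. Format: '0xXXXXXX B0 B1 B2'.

Answer: 0x324F16 32 4F 16

Derivation:
Sextets: M=12, k=36, 8=60, W=22
24-bit: (12<<18) | (36<<12) | (60<<6) | 22
      = 0x300000 | 0x024000 | 0x000F00 | 0x000016
      = 0x324F16
Bytes: (v>>16)&0xFF=32, (v>>8)&0xFF=4F, v&0xFF=16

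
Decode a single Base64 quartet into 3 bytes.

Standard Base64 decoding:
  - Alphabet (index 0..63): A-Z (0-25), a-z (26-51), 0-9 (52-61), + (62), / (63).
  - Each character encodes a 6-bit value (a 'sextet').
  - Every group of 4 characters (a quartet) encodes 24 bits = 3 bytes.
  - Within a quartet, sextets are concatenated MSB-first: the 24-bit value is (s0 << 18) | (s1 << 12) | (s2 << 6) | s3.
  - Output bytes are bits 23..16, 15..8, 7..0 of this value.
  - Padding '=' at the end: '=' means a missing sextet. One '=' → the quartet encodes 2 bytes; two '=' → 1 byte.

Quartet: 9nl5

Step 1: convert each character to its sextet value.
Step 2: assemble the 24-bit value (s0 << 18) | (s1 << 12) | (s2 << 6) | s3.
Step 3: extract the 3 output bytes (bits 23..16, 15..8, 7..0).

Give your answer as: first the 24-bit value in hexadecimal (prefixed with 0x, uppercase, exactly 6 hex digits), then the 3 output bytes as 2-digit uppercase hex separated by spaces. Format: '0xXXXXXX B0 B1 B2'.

Sextets: 9=61, n=39, l=37, 5=57
24-bit: (61<<18) | (39<<12) | (37<<6) | 57
      = 0xF40000 | 0x027000 | 0x000940 | 0x000039
      = 0xF67979
Bytes: (v>>16)&0xFF=F6, (v>>8)&0xFF=79, v&0xFF=79

Answer: 0xF67979 F6 79 79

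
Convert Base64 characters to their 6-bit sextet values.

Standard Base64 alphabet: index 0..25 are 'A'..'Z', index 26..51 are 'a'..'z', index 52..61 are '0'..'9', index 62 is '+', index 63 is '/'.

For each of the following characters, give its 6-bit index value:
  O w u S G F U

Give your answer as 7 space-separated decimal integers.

Answer: 14 48 46 18 6 5 20

Derivation:
'O': A..Z range, ord('O') − ord('A') = 14
'w': a..z range, 26 + ord('w') − ord('a') = 48
'u': a..z range, 26 + ord('u') − ord('a') = 46
'S': A..Z range, ord('S') − ord('A') = 18
'G': A..Z range, ord('G') − ord('A') = 6
'F': A..Z range, ord('F') − ord('A') = 5
'U': A..Z range, ord('U') − ord('A') = 20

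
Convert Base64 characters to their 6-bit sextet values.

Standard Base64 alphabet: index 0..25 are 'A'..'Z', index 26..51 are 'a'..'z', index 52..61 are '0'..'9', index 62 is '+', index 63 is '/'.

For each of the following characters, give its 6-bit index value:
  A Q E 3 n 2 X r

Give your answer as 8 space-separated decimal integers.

'A': A..Z range, ord('A') − ord('A') = 0
'Q': A..Z range, ord('Q') − ord('A') = 16
'E': A..Z range, ord('E') − ord('A') = 4
'3': 0..9 range, 52 + ord('3') − ord('0') = 55
'n': a..z range, 26 + ord('n') − ord('a') = 39
'2': 0..9 range, 52 + ord('2') − ord('0') = 54
'X': A..Z range, ord('X') − ord('A') = 23
'r': a..z range, 26 + ord('r') − ord('a') = 43

Answer: 0 16 4 55 39 54 23 43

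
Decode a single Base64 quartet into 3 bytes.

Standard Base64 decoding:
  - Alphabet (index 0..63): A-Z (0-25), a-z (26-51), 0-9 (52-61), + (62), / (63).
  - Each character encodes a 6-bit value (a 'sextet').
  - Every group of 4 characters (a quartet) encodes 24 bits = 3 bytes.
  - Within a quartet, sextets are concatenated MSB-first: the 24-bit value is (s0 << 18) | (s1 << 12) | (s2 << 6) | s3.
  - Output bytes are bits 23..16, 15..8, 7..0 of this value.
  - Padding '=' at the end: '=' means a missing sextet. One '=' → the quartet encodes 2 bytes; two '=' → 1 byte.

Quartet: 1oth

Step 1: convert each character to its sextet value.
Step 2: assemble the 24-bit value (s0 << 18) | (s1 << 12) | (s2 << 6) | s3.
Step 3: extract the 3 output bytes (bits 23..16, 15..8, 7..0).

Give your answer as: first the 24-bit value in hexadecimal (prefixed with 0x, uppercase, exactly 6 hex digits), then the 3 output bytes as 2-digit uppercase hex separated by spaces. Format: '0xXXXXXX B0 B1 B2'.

Answer: 0xD68B61 D6 8B 61

Derivation:
Sextets: 1=53, o=40, t=45, h=33
24-bit: (53<<18) | (40<<12) | (45<<6) | 33
      = 0xD40000 | 0x028000 | 0x000B40 | 0x000021
      = 0xD68B61
Bytes: (v>>16)&0xFF=D6, (v>>8)&0xFF=8B, v&0xFF=61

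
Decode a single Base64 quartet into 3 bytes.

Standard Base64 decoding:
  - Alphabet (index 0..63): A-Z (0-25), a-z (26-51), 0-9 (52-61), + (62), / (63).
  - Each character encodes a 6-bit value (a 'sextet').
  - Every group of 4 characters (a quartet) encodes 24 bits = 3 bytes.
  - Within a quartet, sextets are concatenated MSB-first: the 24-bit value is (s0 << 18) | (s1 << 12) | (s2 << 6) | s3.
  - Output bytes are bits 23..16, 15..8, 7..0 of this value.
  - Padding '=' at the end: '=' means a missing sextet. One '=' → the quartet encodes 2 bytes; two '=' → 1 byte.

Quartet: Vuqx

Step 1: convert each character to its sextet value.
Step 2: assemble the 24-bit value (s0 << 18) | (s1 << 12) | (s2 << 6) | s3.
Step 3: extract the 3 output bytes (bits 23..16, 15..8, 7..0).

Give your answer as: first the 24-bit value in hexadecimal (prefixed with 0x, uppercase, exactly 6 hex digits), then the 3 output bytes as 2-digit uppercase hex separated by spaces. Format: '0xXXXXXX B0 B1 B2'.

Answer: 0x56EAB1 56 EA B1

Derivation:
Sextets: V=21, u=46, q=42, x=49
24-bit: (21<<18) | (46<<12) | (42<<6) | 49
      = 0x540000 | 0x02E000 | 0x000A80 | 0x000031
      = 0x56EAB1
Bytes: (v>>16)&0xFF=56, (v>>8)&0xFF=EA, v&0xFF=B1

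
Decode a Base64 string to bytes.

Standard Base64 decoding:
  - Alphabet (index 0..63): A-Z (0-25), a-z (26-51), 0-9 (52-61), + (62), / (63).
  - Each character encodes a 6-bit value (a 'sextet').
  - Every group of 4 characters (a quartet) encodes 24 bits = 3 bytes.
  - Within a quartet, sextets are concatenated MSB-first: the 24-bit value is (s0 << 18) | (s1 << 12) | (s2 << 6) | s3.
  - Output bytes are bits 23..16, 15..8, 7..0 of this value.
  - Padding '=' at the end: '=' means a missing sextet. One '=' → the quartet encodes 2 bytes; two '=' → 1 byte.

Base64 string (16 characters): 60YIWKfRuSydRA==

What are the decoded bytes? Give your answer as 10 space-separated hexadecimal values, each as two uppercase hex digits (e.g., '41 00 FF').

Answer: EB 46 08 58 A7 D1 B9 2C 9D 44

Derivation:
After char 0 ('6'=58): chars_in_quartet=1 acc=0x3A bytes_emitted=0
After char 1 ('0'=52): chars_in_quartet=2 acc=0xEB4 bytes_emitted=0
After char 2 ('Y'=24): chars_in_quartet=3 acc=0x3AD18 bytes_emitted=0
After char 3 ('I'=8): chars_in_quartet=4 acc=0xEB4608 -> emit EB 46 08, reset; bytes_emitted=3
After char 4 ('W'=22): chars_in_quartet=1 acc=0x16 bytes_emitted=3
After char 5 ('K'=10): chars_in_quartet=2 acc=0x58A bytes_emitted=3
After char 6 ('f'=31): chars_in_quartet=3 acc=0x1629F bytes_emitted=3
After char 7 ('R'=17): chars_in_quartet=4 acc=0x58A7D1 -> emit 58 A7 D1, reset; bytes_emitted=6
After char 8 ('u'=46): chars_in_quartet=1 acc=0x2E bytes_emitted=6
After char 9 ('S'=18): chars_in_quartet=2 acc=0xB92 bytes_emitted=6
After char 10 ('y'=50): chars_in_quartet=3 acc=0x2E4B2 bytes_emitted=6
After char 11 ('d'=29): chars_in_quartet=4 acc=0xB92C9D -> emit B9 2C 9D, reset; bytes_emitted=9
After char 12 ('R'=17): chars_in_quartet=1 acc=0x11 bytes_emitted=9
After char 13 ('A'=0): chars_in_quartet=2 acc=0x440 bytes_emitted=9
Padding '==': partial quartet acc=0x440 -> emit 44; bytes_emitted=10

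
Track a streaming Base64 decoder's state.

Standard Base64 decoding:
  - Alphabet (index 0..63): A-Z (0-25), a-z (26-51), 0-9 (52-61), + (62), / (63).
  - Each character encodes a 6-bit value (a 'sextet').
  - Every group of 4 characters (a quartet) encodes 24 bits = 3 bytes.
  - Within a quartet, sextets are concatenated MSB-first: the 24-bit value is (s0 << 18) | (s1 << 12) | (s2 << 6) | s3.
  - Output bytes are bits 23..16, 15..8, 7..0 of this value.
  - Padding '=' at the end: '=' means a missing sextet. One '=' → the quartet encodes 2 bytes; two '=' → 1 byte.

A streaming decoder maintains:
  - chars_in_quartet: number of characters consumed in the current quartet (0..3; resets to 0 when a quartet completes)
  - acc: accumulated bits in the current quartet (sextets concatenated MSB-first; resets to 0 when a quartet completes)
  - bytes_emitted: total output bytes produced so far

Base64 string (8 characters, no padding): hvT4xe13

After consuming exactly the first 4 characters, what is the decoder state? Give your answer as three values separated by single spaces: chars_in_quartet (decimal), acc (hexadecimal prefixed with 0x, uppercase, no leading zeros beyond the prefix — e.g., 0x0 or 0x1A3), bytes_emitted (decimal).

After char 0 ('h'=33): chars_in_quartet=1 acc=0x21 bytes_emitted=0
After char 1 ('v'=47): chars_in_quartet=2 acc=0x86F bytes_emitted=0
After char 2 ('T'=19): chars_in_quartet=3 acc=0x21BD3 bytes_emitted=0
After char 3 ('4'=56): chars_in_quartet=4 acc=0x86F4F8 -> emit 86 F4 F8, reset; bytes_emitted=3

Answer: 0 0x0 3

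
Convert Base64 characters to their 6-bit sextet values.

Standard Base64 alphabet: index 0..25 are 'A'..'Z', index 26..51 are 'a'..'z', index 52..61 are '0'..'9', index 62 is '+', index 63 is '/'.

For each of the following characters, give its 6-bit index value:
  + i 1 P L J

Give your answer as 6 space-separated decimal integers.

Answer: 62 34 53 15 11 9

Derivation:
'+': index 62
'i': a..z range, 26 + ord('i') − ord('a') = 34
'1': 0..9 range, 52 + ord('1') − ord('0') = 53
'P': A..Z range, ord('P') − ord('A') = 15
'L': A..Z range, ord('L') − ord('A') = 11
'J': A..Z range, ord('J') − ord('A') = 9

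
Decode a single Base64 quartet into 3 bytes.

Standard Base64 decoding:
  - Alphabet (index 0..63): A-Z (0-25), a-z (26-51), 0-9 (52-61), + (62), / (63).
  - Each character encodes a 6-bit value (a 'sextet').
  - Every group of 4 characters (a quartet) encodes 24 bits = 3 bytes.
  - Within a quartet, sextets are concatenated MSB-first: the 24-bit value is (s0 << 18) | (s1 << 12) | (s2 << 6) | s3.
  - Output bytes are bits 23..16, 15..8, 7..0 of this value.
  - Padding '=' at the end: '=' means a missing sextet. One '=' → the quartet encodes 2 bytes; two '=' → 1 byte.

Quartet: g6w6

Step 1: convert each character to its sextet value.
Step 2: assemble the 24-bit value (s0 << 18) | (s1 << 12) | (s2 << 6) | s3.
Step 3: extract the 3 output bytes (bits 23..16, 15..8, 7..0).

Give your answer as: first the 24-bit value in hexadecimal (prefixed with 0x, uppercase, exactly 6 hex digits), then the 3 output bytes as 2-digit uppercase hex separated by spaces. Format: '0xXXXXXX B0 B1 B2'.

Answer: 0x83AC3A 83 AC 3A

Derivation:
Sextets: g=32, 6=58, w=48, 6=58
24-bit: (32<<18) | (58<<12) | (48<<6) | 58
      = 0x800000 | 0x03A000 | 0x000C00 | 0x00003A
      = 0x83AC3A
Bytes: (v>>16)&0xFF=83, (v>>8)&0xFF=AC, v&0xFF=3A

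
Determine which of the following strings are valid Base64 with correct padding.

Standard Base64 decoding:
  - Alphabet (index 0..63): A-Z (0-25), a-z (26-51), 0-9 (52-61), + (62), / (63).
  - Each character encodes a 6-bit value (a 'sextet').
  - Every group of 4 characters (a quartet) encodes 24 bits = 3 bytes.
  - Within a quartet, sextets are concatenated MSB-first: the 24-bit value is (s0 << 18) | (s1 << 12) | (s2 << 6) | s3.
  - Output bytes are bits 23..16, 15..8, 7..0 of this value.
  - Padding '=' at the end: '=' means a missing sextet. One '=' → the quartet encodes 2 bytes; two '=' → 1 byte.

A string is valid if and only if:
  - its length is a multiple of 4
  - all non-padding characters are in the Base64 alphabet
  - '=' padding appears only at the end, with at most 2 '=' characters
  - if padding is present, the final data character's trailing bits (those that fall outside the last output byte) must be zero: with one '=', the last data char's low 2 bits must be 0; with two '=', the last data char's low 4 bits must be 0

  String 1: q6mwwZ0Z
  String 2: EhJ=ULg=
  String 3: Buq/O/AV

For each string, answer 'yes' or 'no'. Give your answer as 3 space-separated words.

Answer: yes no yes

Derivation:
String 1: 'q6mwwZ0Z' → valid
String 2: 'EhJ=ULg=' → invalid (bad char(s): ['=']; '=' in middle)
String 3: 'Buq/O/AV' → valid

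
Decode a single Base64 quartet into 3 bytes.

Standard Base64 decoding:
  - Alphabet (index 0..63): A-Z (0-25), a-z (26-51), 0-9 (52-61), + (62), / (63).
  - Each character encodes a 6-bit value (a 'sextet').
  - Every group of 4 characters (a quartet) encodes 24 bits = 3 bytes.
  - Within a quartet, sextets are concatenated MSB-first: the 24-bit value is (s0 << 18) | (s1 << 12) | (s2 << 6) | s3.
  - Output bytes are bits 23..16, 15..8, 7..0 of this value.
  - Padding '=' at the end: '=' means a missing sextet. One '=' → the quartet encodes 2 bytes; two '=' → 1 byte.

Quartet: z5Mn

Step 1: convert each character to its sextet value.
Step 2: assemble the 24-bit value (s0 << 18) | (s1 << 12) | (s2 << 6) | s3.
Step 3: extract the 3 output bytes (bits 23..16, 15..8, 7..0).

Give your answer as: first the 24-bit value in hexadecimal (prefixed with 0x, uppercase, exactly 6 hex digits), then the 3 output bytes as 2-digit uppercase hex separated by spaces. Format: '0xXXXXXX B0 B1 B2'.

Answer: 0xCF9327 CF 93 27

Derivation:
Sextets: z=51, 5=57, M=12, n=39
24-bit: (51<<18) | (57<<12) | (12<<6) | 39
      = 0xCC0000 | 0x039000 | 0x000300 | 0x000027
      = 0xCF9327
Bytes: (v>>16)&0xFF=CF, (v>>8)&0xFF=93, v&0xFF=27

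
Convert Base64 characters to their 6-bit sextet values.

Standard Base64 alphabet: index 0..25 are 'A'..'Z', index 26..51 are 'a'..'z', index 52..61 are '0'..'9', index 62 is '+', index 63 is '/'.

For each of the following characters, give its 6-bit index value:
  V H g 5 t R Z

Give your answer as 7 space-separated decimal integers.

Answer: 21 7 32 57 45 17 25

Derivation:
'V': A..Z range, ord('V') − ord('A') = 21
'H': A..Z range, ord('H') − ord('A') = 7
'g': a..z range, 26 + ord('g') − ord('a') = 32
'5': 0..9 range, 52 + ord('5') − ord('0') = 57
't': a..z range, 26 + ord('t') − ord('a') = 45
'R': A..Z range, ord('R') − ord('A') = 17
'Z': A..Z range, ord('Z') − ord('A') = 25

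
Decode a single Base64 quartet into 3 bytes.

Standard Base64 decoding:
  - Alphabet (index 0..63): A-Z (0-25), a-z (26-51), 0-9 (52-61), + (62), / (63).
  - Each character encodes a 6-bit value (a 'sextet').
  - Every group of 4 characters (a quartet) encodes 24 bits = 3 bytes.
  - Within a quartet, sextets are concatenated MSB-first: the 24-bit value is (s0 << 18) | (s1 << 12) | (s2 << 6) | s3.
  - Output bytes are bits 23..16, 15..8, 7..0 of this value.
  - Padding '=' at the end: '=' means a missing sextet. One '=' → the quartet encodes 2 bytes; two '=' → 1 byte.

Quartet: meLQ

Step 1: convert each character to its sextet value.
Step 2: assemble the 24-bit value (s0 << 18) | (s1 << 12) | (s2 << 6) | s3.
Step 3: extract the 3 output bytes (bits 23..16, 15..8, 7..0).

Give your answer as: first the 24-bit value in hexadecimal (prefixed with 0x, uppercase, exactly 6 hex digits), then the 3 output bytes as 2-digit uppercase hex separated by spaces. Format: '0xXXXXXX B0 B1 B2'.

Answer: 0x99E2D0 99 E2 D0

Derivation:
Sextets: m=38, e=30, L=11, Q=16
24-bit: (38<<18) | (30<<12) | (11<<6) | 16
      = 0x980000 | 0x01E000 | 0x0002C0 | 0x000010
      = 0x99E2D0
Bytes: (v>>16)&0xFF=99, (v>>8)&0xFF=E2, v&0xFF=D0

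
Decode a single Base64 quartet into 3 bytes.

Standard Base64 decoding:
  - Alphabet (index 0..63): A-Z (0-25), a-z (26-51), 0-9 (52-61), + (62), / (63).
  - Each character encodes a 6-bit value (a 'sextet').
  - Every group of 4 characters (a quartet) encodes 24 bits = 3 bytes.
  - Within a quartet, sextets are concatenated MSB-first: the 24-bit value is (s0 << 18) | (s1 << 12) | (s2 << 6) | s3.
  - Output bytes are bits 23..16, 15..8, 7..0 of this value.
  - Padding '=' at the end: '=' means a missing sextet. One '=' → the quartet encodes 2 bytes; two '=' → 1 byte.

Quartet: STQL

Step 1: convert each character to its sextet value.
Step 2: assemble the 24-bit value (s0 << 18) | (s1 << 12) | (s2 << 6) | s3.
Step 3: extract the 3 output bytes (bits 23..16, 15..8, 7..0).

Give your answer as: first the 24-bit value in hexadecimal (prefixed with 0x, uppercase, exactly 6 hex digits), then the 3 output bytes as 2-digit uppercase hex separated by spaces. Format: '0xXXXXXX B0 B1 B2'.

Sextets: S=18, T=19, Q=16, L=11
24-bit: (18<<18) | (19<<12) | (16<<6) | 11
      = 0x480000 | 0x013000 | 0x000400 | 0x00000B
      = 0x49340B
Bytes: (v>>16)&0xFF=49, (v>>8)&0xFF=34, v&0xFF=0B

Answer: 0x49340B 49 34 0B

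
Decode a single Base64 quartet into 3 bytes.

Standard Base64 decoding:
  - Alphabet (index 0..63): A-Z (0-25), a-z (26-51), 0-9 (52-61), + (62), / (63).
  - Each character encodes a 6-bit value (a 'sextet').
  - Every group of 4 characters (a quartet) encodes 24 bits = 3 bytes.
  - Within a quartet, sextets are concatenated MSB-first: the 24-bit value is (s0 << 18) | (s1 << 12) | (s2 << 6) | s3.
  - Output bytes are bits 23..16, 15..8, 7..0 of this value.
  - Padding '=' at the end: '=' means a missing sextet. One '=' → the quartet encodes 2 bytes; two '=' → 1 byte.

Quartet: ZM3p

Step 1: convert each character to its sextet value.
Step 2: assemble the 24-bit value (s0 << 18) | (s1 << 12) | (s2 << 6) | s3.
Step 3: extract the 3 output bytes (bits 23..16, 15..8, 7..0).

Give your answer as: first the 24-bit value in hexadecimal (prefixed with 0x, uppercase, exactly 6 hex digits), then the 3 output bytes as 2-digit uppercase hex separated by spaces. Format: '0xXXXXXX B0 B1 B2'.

Sextets: Z=25, M=12, 3=55, p=41
24-bit: (25<<18) | (12<<12) | (55<<6) | 41
      = 0x640000 | 0x00C000 | 0x000DC0 | 0x000029
      = 0x64CDE9
Bytes: (v>>16)&0xFF=64, (v>>8)&0xFF=CD, v&0xFF=E9

Answer: 0x64CDE9 64 CD E9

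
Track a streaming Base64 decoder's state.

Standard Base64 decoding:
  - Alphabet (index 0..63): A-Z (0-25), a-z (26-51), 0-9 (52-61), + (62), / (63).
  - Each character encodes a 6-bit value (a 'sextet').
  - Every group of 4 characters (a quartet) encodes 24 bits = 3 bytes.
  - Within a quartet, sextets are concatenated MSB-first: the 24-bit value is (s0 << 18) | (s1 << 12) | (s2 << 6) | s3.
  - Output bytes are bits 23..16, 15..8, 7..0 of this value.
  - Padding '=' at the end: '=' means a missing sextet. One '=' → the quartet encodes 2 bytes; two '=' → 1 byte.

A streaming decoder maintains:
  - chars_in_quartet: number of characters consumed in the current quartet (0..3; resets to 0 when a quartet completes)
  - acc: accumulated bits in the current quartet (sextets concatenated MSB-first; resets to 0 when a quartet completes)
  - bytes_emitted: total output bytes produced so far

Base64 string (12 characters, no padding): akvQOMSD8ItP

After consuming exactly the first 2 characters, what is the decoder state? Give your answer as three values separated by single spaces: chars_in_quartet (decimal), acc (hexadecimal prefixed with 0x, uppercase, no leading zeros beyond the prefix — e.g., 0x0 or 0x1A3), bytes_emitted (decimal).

After char 0 ('a'=26): chars_in_quartet=1 acc=0x1A bytes_emitted=0
After char 1 ('k'=36): chars_in_quartet=2 acc=0x6A4 bytes_emitted=0

Answer: 2 0x6A4 0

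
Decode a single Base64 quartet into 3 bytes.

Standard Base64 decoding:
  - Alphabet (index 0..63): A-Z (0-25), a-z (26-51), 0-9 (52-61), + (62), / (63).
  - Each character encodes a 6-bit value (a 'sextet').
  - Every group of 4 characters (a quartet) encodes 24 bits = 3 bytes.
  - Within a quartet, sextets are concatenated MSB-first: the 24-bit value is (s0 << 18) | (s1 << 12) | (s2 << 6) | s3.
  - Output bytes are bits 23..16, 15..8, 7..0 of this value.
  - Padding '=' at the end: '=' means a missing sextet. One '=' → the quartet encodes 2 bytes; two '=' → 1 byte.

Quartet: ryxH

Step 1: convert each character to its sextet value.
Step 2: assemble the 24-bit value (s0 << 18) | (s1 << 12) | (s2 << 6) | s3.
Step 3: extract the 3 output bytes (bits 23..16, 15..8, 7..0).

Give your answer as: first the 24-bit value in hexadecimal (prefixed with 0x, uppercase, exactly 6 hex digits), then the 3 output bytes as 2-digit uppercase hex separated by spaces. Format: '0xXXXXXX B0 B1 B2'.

Answer: 0xAF2C47 AF 2C 47

Derivation:
Sextets: r=43, y=50, x=49, H=7
24-bit: (43<<18) | (50<<12) | (49<<6) | 7
      = 0xAC0000 | 0x032000 | 0x000C40 | 0x000007
      = 0xAF2C47
Bytes: (v>>16)&0xFF=AF, (v>>8)&0xFF=2C, v&0xFF=47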